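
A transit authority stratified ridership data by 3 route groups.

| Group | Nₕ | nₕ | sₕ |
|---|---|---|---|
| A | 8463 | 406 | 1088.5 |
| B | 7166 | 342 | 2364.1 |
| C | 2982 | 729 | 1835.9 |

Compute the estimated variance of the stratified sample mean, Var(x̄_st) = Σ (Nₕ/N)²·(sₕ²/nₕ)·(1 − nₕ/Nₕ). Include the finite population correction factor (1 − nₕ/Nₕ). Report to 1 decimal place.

2971.4

N = 18611; Wₕ = Nₕ/N.
group A: (8463/18611)²·1088.5²/406·(1 − 406/8463) = 574.4988
group B: (7166/18611)²·2364.1²/342·(1 − 342/7166) = 2307.1827
group C: (2982/18611)²·1835.9²/729·(1 − 729/2982) = 89.6809
Sum = 2971.3624 → 2971.4.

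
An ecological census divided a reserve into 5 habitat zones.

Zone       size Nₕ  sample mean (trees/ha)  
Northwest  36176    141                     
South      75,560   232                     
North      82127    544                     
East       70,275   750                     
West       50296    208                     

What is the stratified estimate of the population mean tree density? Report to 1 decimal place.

N = 314434; weights Wₕ = Nₕ/N = (0.1151, 0.2403, 0.2612, 0.2235, 0.1600).
x̄_st = Σ Wₕ·x̄ₕ = 0.1151·141 + 0.2403·232 + 0.2612·544 + 0.2235·750 + 0.1600·208 ≈ 414.954...
→ 415.0.

415.0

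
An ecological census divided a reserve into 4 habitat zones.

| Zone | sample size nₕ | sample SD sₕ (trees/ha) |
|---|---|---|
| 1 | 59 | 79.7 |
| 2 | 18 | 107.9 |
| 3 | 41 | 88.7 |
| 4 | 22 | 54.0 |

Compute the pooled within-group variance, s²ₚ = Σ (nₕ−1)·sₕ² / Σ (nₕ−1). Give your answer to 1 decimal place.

6928.6

Degrees of freedom: 58 + 17 + 40 + 21 = 136.
Σ(nₕ−1)sₕ² = 58·6352.09 + 17·11642.41 + 40·7867.69 + 21·2916 = 942285.79.
s²ₚ = 942285.79 / 136 = 6928.572... → 6928.6.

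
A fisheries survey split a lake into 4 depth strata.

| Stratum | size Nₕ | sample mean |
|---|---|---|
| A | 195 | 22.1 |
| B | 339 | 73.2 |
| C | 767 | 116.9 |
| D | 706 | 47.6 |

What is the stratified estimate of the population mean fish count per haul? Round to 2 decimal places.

75.93

N = 2007; weights Wₕ = Nₕ/N = (0.0972, 0.1689, 0.3822, 0.3518).
x̄_st = Σ Wₕ·x̄ₕ = 0.0972·22.1 + 0.1689·73.2 + 0.3822·116.9 + 0.3518·47.6 ≈ 75.9303...
→ 75.93.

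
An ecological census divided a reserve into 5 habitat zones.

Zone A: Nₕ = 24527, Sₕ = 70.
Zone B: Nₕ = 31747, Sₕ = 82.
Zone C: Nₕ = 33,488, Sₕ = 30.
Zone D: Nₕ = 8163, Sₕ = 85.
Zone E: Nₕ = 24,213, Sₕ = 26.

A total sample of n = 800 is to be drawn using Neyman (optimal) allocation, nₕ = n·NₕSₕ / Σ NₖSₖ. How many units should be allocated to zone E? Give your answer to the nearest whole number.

76

Σ NₕSₕ = 24527·70 + 31747·82 + 33488·30 + 8163·85 + 24213·26 = 6648177.
Share for E: 629538/6648177 = 0.09469.
n_E = 800 × 0.09469 = 75.755... → 76.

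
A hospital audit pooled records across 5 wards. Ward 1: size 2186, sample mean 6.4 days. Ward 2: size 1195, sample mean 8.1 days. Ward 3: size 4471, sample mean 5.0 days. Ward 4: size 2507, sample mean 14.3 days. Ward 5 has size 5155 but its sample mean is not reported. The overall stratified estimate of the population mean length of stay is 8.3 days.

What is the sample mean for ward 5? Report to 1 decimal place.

Σ Nₕx̄ₕ = N·μ, so 5155·x̄_5 = 15514·8.3 − (2186·6.4 + 1195·8.1 + 4471·5.0 + 2507·14.3).
= 128766.2 − 81875 = 46891.2.
x̄_5 = 46891.2 / 5155 = 9.096... → 9.1.

9.1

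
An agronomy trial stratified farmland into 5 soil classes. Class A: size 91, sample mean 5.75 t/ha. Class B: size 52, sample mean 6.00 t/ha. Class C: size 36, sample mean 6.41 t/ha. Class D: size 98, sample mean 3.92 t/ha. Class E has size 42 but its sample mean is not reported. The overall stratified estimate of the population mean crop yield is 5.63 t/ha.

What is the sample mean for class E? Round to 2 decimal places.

N = 91 + 52 + 36 + 98 + 42 = 319.
Overall total = μ·N = 5.63·319 = 1795.97.
Subtract the known strata: 91·5.75 + 52·6.00 + 36·6.41 + 98·3.92 = 1450.17.
Remaining total for class E: 1795.97 − 1450.17 = 345.8.
Divide by its size: 345.8 / 42 = 8.2333... → 8.23.

8.23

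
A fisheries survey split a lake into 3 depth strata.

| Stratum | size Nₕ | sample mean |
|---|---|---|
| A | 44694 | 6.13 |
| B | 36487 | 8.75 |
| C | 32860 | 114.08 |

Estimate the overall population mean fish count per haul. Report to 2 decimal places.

N = 44694 + 36487 + 32860 = 114041.
Weight each subgroup mean by Nₕ/N and sum.
Σ Nₕx̄ₕ = 44694·6.13 + 36487·8.75 + 32860·114.08 = 273974.22 + 319261.25 + 3748668.8 = 4341904.27.
Divide by N: 4341904.27 / 114041 = 38.0732... → 38.07.

38.07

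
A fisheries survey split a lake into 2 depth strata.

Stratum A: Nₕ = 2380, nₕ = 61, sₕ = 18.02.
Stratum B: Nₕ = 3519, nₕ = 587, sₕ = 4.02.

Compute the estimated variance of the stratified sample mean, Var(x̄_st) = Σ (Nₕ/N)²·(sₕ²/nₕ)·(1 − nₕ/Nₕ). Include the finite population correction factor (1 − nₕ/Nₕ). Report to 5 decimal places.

0.85247

N = 5899; Wₕ = Nₕ/N.
stratum A: (2380/5899)²·18.02²/61·(1 − 61/2380) = 0.84430751
stratum B: (3519/5899)²·4.02²/587·(1 − 587/3519) = 0.00816282
Sum = 0.85247033 → 0.85247.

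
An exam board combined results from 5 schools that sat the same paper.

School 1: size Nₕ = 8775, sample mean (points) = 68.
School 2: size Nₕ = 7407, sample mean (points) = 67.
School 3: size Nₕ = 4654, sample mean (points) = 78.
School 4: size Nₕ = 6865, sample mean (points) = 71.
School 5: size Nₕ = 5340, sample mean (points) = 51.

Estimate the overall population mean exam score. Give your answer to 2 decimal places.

N = 33041; weights Wₕ = Nₕ/N = (0.2656, 0.2242, 0.1409, 0.2078, 0.1616).
x̄_st = Σ Wₕ·x̄ₕ = 0.2656·68 + 0.2242·67 + 0.1409·78 + 0.2078·71 + 0.1616·51 ≈ 67.0602...
→ 67.06.

67.06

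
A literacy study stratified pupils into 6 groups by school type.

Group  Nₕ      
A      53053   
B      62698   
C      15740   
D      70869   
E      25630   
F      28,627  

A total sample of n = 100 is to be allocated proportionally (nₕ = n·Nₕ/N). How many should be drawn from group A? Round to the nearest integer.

21

Share of group A = 53053/256617 = 0.20674.
Allocate 100 × 0.20674 = 20.674... → 21.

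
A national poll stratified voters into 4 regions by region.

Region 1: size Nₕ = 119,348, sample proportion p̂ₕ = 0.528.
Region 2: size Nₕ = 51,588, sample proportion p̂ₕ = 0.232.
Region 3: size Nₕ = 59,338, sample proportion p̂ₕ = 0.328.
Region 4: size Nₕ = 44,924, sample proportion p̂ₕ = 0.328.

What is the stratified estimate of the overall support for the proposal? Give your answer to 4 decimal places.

N = 119348 + 51588 + 59338 + 44924 = 275198.
Overall proportion = Σ (Nₕ/N)·p̂ₕ.
Σ Nₕp̂ₕ = 63015.744 + 11968.416 + 19462.864 + 14735.072 = 109182.096.
109182.096 / 275198 = 0.396740... → 0.3967.

0.3967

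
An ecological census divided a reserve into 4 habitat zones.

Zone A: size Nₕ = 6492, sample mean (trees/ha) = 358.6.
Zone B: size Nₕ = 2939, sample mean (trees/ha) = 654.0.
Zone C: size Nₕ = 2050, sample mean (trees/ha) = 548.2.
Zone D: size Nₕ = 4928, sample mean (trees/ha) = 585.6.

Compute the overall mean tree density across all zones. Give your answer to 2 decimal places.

503.37

x̄_st = (Σ Nₕx̄ₕ) / (Σ Nₕ) = (6492·358.6 + 2939·654.0 + 2050·548.2 + 4928·585.6) / 16409
= 8259784 / 16409 = 503.3691... → 503.37.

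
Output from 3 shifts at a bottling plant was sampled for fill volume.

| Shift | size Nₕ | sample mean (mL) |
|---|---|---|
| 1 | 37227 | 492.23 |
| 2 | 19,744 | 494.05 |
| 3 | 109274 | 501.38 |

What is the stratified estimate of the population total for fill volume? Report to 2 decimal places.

82866567.53

Population total = Σ Nₕ·x̄ₕ (each stratum's size times its mean).
37227·492.23 + 19744·494.05 + 109274·501.38 = 18324246.21 + 9754523.2 + 54787798.12 = 82866567.53.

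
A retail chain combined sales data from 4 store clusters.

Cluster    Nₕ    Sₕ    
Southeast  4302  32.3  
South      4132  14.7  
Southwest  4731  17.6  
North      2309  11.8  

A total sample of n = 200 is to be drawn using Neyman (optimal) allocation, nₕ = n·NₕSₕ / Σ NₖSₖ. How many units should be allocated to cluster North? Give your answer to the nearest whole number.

18

Southeast: NₕSₕ = 4302·32.3 = 138954.6
South: NₕSₕ = 4132·14.7 = 60740.4
Southwest: NₕSₕ = 4731·17.6 = 83265.6
North: NₕSₕ = 2309·11.8 = 27246.2
Σ NₕSₕ = 310206.8.
n_North = 200·27246.2/310206.8 = 17.566... → 18.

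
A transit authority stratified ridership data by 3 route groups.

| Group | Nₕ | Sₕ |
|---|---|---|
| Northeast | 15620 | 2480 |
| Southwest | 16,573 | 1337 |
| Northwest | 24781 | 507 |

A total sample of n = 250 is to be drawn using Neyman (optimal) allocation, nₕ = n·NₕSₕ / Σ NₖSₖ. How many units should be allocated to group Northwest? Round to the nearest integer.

43

Northeast: NₕSₕ = 15620·2480 = 38737600
Southwest: NₕSₕ = 16573·1337 = 22158101
Northwest: NₕSₕ = 24781·507 = 12563967
Σ NₕSₕ = 73459668.
n_Northwest = 250·12563967/73459668 = 42.758... → 43.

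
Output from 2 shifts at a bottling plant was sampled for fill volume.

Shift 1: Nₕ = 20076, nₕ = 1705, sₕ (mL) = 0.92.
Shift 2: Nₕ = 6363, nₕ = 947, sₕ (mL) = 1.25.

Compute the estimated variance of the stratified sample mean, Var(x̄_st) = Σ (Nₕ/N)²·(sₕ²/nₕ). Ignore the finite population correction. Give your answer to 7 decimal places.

N = 26439; Wₕ = Nₕ/N.
shift 1: (20076/26439)²·0.92²/1705 = 0.0002862303
shift 2: (6363/26439)²·1.25²/947 = 0.0000955661
Sum = 0.0003817964 → 0.0003818.

0.0003818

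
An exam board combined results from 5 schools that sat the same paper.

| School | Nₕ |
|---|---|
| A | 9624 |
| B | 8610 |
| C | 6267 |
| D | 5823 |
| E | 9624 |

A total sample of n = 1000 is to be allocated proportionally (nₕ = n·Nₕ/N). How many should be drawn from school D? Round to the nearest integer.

N = 9624 + 8610 + 6267 + 5823 + 9624 = 39948.
n_D = 1000·5823/39948 = 145.764... → 146.

146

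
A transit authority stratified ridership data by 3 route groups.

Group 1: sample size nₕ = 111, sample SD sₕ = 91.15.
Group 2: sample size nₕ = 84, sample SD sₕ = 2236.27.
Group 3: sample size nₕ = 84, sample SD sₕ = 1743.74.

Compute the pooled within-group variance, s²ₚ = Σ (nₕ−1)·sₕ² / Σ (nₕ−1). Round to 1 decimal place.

Degrees of freedom: 110 + 83 + 83 = 276.
Σ(nₕ−1)sₕ² = 110·8308.3225 + 83·5000903.5129 + 83·3040629.1876 = 668361129.6165.
s²ₚ = 668361129.6165 / 276 = 2421598.296... → 2421598.3.

2421598.3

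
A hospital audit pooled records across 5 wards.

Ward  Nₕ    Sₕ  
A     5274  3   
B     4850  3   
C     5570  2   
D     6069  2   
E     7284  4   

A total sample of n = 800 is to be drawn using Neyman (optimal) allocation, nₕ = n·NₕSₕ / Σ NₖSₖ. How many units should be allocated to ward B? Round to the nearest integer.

A: NₕSₕ = 5274·3 = 15822
B: NₕSₕ = 4850·3 = 14550
C: NₕSₕ = 5570·2 = 11140
D: NₕSₕ = 6069·2 = 12138
E: NₕSₕ = 7284·4 = 29136
Σ NₕSₕ = 82786.
n_B = 800·14550/82786 = 140.603... → 141.

141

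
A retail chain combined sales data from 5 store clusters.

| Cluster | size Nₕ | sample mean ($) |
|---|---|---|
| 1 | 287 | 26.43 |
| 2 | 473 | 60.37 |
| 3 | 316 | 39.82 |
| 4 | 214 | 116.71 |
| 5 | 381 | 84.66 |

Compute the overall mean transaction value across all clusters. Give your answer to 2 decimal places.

63.41

N = 287 + 473 + 316 + 214 + 381 = 1671.
Overall mean = Σ (Nₕ/N)·x̄ₕ — weight by population share, not a simple average.
Σ Nₕx̄ₕ = 287·26.43 + 473·60.37 + 316·39.82 + 214·116.71 + 381·84.66 = 7585.41 + 28555.01 + 12583.12 + 24975.94 + 32255.46 = 105954.94.
Divide by N: 105954.94 / 1671 = 63.4081... → 63.41.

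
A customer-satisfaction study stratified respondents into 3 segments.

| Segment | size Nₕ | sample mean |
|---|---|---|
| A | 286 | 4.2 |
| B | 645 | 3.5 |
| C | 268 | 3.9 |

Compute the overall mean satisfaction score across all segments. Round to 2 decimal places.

3.76

N = 1199; weights Wₕ = Nₕ/N = (0.2385, 0.5379, 0.2235).
x̄_st = Σ Wₕ·x̄ₕ = 0.2385·4.2 + 0.5379·3.5 + 0.2235·3.9 ≈ 3.7564...
→ 3.76.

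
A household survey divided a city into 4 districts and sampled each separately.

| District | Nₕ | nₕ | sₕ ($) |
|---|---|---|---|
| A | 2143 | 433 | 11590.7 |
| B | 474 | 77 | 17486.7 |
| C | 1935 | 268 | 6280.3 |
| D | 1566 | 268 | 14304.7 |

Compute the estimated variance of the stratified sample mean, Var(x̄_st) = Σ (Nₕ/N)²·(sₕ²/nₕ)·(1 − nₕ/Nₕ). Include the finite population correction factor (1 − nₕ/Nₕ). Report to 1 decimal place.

104488.2

N = 6118. Term for each stratum: Wₕ²sₕ²/nₕ·(1−nₕ/Nₕ).
Var(x̄_st) = 30376.0130 + 19965.2566 + 12683.0472 + 41463.9068 = 104488.2236 → 104488.2.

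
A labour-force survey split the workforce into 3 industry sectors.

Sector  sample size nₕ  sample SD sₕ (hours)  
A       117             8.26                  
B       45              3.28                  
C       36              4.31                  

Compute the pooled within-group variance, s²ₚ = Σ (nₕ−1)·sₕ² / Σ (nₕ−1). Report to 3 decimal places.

46.348

Degrees of freedom: 116 + 44 + 35 = 195.
Σ(nₕ−1)sₕ² = 116·68.2276 + 44·10.7584 + 35·18.5761 = 9037.9347.
s²ₚ = 9037.9347 / 195 = 46.34838... → 46.348.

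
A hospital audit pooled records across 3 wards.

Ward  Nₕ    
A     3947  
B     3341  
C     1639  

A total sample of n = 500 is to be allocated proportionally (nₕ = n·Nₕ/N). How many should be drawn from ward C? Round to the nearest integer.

92

Share of ward C = 1639/8927 = 0.18360.
Allocate 500 × 0.18360 = 91.800... → 92.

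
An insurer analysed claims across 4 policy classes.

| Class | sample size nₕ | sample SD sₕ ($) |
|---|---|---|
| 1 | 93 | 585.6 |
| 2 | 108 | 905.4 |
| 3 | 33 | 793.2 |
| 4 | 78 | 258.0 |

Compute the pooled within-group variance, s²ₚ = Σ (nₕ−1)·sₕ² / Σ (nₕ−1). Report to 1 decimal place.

1: (93−1)·585.6² = 92·342927.36 = 31549317.12
2: (108−1)·905.4² = 107·819749.16 = 87713160.12
3: (33−1)·793.2² = 32·629166.24 = 20133319.68
4: (78−1)·258.0² = 77·66564 = 5125428
Numerator = 144521224.92; denominator = Σ(nₕ−1) = 308.
s²ₚ = 144521224.92/308 = 469224.756... → 469224.8.

469224.8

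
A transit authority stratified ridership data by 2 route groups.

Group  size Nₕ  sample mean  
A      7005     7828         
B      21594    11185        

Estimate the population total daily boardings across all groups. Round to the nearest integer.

296364030

A: 7005·7828 = 54835140
B: 21594·11185 = 241528890
τ̂ = Σ Nₕx̄ₕ = 296364030.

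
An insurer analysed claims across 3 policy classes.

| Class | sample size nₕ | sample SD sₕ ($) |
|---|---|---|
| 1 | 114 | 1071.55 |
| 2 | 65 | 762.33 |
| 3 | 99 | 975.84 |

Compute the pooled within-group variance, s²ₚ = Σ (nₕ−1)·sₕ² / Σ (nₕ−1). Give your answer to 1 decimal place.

946414.7

Degrees of freedom: 113 + 64 + 98 = 275.
Σ(nₕ−1)sₕ² = 113·1148219.4025 + 64·581147.0289 + 98·952263.7056 = 260264045.4809.
s²ₚ = 260264045.4809 / 275 = 946414.711... → 946414.7.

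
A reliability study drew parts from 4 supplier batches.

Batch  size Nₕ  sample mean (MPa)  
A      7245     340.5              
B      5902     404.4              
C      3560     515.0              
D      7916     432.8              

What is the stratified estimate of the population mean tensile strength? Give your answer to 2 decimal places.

N = 7245 + 5902 + 3560 + 7916 = 24623.
Overall mean = Σ (Nₕ/N)·x̄ₕ — weight by population share, not a simple average.
Σ Nₕx̄ₕ = 7245·340.5 + 5902·404.4 + 3560·515.0 + 7916·432.8 = 2466922.5 + 2386768.8 + 1833400 + 3426044.8 = 10113136.1.
Divide by N: 10113136.1 / 24623 = 410.7191... → 410.72.

410.72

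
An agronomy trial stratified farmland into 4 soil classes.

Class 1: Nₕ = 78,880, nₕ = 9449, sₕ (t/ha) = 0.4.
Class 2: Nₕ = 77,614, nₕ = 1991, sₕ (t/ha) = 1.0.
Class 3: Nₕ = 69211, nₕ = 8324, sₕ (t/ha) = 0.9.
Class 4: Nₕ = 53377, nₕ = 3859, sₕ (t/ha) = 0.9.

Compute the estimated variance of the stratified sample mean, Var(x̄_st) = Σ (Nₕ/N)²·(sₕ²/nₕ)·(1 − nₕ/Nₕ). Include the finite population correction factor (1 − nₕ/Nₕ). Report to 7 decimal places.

N = 279082. Term for each stratum: Wₕ²sₕ²/nₕ·(1−nₕ/Nₕ).
Var(x̄_st) = 0.0000011907 + 0.0000378494 + 0.0000052649 + 0.0000071230 = 0.0000514280 → 0.0000514.

0.0000514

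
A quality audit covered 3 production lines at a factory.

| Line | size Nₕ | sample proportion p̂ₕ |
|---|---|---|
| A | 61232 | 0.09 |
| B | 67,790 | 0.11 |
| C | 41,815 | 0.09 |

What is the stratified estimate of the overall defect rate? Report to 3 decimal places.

N = 61232 + 67790 + 41815 = 170837.
Overall proportion = Σ (Nₕ/N)·p̂ₕ.
Σ Nₕp̂ₕ = 5510.88 + 7456.9 + 3763.35 = 16731.13.
16731.13 / 170837 = 0.09794... → 0.098.

0.098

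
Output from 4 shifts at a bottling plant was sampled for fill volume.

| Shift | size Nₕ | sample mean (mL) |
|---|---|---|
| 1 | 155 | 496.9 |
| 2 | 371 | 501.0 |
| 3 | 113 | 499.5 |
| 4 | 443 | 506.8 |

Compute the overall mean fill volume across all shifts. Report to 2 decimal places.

502.63

N = 1082; weights Wₕ = Nₕ/N = (0.1433, 0.3429, 0.1044, 0.4094).
x̄_st = Σ Wₕ·x̄ₕ = 0.1433·496.9 + 0.3429·501.0 + 0.1044·499.5 + 0.4094·506.8 ≈ 502.6307...
→ 502.63.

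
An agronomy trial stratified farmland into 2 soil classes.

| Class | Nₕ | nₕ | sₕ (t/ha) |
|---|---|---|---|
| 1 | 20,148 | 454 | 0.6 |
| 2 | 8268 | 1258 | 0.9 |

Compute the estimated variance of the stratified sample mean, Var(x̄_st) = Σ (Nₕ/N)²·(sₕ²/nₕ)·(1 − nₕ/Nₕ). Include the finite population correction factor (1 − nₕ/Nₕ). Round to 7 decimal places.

0.0004359

N = 28416; Wₕ = Nₕ/N.
class 1: (20148/28416)²·0.6²/454·(1 − 454/20148) = 0.0003896607
class 2: (8268/28416)²·0.9²/1258·(1 − 1258/8268) = 0.0000462165
Sum = 0.0004358772 → 0.0004359.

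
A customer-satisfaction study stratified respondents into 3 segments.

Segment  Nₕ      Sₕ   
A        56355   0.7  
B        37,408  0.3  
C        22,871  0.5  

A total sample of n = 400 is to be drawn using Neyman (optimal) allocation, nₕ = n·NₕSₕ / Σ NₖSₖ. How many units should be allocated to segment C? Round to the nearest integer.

A: NₕSₕ = 56355·0.7 = 39448.5
B: NₕSₕ = 37408·0.3 = 11222.4
C: NₕSₕ = 22871·0.5 = 11435.5
Σ NₕSₕ = 62106.4.
n_C = 400·11435.5/62106.4 = 73.651... → 74.

74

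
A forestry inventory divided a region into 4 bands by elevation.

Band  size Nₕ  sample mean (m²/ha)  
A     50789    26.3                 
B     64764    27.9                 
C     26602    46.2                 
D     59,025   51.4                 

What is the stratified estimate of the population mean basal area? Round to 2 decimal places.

36.81

N = 201180; weights Wₕ = Nₕ/N = (0.2525, 0.3219, 0.1322, 0.2934).
x̄_st = Σ Wₕ·x̄ₕ = 0.2525·26.3 + 0.3219·27.9 + 0.1322·46.2 + 0.2934·51.4 ≈ 36.8106...
→ 36.81.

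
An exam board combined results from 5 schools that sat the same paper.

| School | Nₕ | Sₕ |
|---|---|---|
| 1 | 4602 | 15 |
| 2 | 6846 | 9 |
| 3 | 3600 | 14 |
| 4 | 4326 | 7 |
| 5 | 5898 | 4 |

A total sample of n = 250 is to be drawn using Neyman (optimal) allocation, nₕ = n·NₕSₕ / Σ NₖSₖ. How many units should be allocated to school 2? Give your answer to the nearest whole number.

Σ NₕSₕ = 4602·15 + 6846·9 + 3600·14 + 4326·7 + 5898·4 = 234918.
Share for 2: 61614/234918 = 0.26228.
n_2 = 250 × 0.26228 = 65.570... → 66.

66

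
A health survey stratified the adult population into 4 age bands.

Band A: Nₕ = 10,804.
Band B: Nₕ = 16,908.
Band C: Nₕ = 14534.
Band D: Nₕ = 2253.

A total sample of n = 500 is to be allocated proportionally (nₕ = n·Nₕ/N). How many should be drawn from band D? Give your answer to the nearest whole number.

25

Share of band D = 2253/44499 = 0.05063.
Allocate 500 × 0.05063 = 25.315... → 25.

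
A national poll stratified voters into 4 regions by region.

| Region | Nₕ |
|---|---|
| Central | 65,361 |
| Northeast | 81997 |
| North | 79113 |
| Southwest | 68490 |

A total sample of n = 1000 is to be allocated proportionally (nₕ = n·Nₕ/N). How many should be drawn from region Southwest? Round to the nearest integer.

Share of region Southwest = 68490/294961 = 0.23220.
Allocate 1000 × 0.23220 = 232.200... → 232.

232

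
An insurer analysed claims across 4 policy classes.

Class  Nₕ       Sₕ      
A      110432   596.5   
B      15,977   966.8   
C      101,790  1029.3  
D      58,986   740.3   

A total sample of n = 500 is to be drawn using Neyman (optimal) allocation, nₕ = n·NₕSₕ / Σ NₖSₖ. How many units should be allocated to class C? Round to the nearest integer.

228

A: NₕSₕ = 110432·596.5 = 65872688
B: NₕSₕ = 15977·966.8 = 15446563.6
C: NₕSₕ = 101790·1029.3 = 104772447
D: NₕSₕ = 58986·740.3 = 43667335.8
Σ NₕSₕ = 229759034.4.
n_C = 500·104772447/229759034.4 = 228.005... → 228.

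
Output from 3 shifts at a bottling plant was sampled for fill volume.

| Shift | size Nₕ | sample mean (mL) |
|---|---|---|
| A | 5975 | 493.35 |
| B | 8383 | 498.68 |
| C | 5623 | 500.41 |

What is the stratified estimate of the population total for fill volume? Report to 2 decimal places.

9942006.12

Estimate total by summing Nₕ·x̄ₕ over strata.
5975·493.35 + 8383·498.68 + 5623·500.41 = 2947766.25 + 4180434.44 + 2813805.43 = 9942006.12.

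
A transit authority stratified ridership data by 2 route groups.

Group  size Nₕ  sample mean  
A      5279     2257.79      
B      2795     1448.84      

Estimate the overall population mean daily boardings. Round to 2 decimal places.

1977.75

N = 8074; weights Wₕ = Nₕ/N = (0.6538, 0.3462).
x̄_st = Σ Wₕ·x̄ₕ = 0.6538·2257.79 + 0.3462·1448.84 ≈ 1977.7534...
→ 1977.75.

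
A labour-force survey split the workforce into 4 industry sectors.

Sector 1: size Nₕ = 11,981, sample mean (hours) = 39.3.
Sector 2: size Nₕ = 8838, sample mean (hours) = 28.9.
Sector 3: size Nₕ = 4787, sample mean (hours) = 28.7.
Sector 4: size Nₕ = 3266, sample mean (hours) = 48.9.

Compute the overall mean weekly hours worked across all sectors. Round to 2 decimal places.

N = 28872; weights Wₕ = Nₕ/N = (0.4150, 0.3061, 0.1658, 0.1131).
x̄_st = Σ Wₕ·x̄ₕ = 0.4150·39.3 + 0.3061·28.9 + 0.1658·28.7 + 0.1131·48.9 ≈ 35.4449...
→ 35.44.

35.44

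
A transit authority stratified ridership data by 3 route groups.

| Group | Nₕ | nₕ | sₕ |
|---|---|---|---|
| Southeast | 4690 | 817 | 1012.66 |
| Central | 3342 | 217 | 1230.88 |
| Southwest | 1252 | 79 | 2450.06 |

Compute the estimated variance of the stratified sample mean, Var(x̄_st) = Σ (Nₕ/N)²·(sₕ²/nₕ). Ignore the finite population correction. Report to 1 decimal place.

2606.9

N = 9284. Term for each stratum: Wₕ²sₕ²/nₕ.
Var(x̄_st) = 320.3175 + 904.7203 + 1381.8622 = 2606.9000 → 2606.9.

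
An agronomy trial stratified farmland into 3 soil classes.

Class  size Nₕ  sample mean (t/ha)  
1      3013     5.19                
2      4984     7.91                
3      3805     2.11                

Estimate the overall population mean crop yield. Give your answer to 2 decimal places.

5.35

N = 3013 + 4984 + 3805 = 11802.
Weight each subgroup mean by Nₕ/N and sum.
Σ Nₕx̄ₕ = 3013·5.19 + 4984·7.91 + 3805·2.11 = 15637.47 + 39423.44 + 8028.55 = 63089.46.
Divide by N: 63089.46 / 11802 = 5.3457... → 5.35.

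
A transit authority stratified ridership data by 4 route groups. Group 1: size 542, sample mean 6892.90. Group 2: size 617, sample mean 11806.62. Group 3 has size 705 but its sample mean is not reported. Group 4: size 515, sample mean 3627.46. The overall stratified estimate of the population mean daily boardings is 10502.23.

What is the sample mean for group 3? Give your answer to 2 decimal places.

17157.49

N = 542 + 617 + 705 + 515 = 2379.
Overall total = μ·N = 10502.23·2379 = 24984805.17.
Subtract the known strata: 542·6892.90 + 617·11806.62 + 515·3627.46 = 12888778.24.
Remaining total for group 3: 24984805.17 − 12888778.24 = 12096026.93.
Divide by its size: 12096026.93 / 705 = 17157.4850... → 17157.49.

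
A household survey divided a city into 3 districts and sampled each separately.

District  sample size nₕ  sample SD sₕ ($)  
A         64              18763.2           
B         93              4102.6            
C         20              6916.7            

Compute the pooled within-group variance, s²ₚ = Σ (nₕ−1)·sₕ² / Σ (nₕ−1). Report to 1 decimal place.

Degrees of freedom: 63 + 92 + 19 = 174.
Σ(nₕ−1)sₕ² = 63·352057674.24 + 92·16831326.76 + 19·47840738.89 = 24637089577.95.
s²ₚ = 24637089577.95 / 174 = 141592468.839... → 141592468.8.

141592468.8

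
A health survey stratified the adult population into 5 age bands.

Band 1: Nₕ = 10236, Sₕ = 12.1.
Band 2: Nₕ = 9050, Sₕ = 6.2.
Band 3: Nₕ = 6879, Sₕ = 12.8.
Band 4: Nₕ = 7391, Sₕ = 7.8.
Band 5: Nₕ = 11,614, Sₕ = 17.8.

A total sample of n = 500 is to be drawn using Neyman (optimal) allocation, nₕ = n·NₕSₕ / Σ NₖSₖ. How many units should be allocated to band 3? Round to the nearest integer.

1: NₕSₕ = 10236·12.1 = 123855.6
2: NₕSₕ = 9050·6.2 = 56110
3: NₕSₕ = 6879·12.8 = 88051.2
4: NₕSₕ = 7391·7.8 = 57649.8
5: NₕSₕ = 11614·17.8 = 206729.2
Σ NₕSₕ = 532395.8.
n_3 = 500·88051.2/532395.8 = 82.693... → 83.

83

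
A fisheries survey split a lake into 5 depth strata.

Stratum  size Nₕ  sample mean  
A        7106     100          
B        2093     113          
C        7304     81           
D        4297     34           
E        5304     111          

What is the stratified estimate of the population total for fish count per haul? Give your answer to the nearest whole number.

Population total = Σ Nₕ·x̄ₕ (each stratum's size times its mean).
7106·100 + 2093·113 + 7304·81 + 4297·34 + 5304·111 = 710600 + 236509 + 591624 + 146098 + 588744 = 2273575.

2273575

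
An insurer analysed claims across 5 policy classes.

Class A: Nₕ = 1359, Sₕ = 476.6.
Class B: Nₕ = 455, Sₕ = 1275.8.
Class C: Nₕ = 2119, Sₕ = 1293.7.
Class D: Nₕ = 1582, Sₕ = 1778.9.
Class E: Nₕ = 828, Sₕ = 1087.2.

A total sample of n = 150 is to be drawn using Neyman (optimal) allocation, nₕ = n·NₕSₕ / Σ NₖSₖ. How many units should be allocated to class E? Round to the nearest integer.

18

A: NₕSₕ = 1359·476.6 = 647699.4
B: NₕSₕ = 455·1275.8 = 580489
C: NₕSₕ = 2119·1293.7 = 2741350.3
D: NₕSₕ = 1582·1778.9 = 2814219.8
E: NₕSₕ = 828·1087.2 = 900201.6
Σ NₕSₕ = 7683960.1.
n_E = 150·900201.6/7683960.1 = 17.573... → 18.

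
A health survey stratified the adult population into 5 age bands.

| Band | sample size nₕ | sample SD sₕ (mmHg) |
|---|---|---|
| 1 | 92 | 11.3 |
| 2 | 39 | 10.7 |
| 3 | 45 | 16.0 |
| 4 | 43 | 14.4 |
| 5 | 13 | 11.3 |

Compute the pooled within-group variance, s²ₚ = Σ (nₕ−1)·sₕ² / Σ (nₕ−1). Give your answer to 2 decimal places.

Degrees of freedom: 91 + 38 + 44 + 42 + 12 = 227.
Σ(nₕ−1)sₕ² = 91·127.69 + 38·114.49 + 44·256 + 42·207.36 + 12·127.69 = 37475.81.
s²ₚ = 37475.81 / 227 = 165.0917... → 165.09.

165.09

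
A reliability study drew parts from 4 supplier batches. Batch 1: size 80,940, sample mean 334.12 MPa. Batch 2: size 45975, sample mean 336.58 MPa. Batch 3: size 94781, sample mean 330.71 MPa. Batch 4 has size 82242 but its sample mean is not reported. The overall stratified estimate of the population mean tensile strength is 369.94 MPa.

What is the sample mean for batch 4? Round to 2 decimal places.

Σ Nₕx̄ₕ = N·μ, so 82242·x̄_4 = 303938·369.94 − (80940·334.12 + 45975·336.58 + 94781·330.71).
= 112438823.72 − 73862962.81 = 38575860.91.
x̄_4 = 38575860.91 / 82242 = 469.0530... → 469.05.

469.05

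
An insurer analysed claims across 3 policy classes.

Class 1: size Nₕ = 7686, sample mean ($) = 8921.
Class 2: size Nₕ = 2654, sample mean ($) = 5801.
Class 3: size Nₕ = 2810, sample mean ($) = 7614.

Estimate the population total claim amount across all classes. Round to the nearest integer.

105358000

1: 7686·8921 = 68566806
2: 2654·5801 = 15395854
3: 2810·7614 = 21395340
τ̂ = Σ Nₕx̄ₕ = 105358000.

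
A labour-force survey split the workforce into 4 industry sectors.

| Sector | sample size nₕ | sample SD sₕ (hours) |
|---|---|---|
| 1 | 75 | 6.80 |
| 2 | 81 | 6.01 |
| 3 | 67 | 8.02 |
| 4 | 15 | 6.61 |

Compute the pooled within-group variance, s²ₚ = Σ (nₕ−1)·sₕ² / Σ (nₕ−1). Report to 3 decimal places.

Degrees of freedom: 74 + 80 + 66 + 14 = 234.
Σ(nₕ−1)sₕ² = 74·46.24 + 80·36.1201 + 66·64.3204 + 14·43.6921 = 11168.2038.
s²ₚ = 11168.2038 / 234 = 47.72737... → 47.727.

47.727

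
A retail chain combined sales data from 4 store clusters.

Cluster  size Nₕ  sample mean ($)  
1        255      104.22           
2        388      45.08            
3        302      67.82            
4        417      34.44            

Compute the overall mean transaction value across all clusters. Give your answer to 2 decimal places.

57.94

x̄_st = (Σ Nₕx̄ₕ) / (Σ Nₕ) = (255·104.22 + 388·45.08 + 302·67.82 + 417·34.44) / 1362
= 78910.26 / 1362 = 57.9370... → 57.94.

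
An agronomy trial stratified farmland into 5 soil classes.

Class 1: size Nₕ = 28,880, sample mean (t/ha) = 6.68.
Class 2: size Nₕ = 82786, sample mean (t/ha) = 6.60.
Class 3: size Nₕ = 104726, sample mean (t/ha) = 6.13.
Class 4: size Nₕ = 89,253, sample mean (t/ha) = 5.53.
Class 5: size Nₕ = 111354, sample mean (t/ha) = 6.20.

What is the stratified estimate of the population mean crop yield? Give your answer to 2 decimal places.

6.15

x̄_st = (Σ Nₕx̄ₕ) / (Σ Nₕ) = (28880·6.68 + 82786·6.60 + 104726·6.13 + 89253·5.53 + 111354·6.20) / 416999
= 2565240.27 / 416999 = 6.1517... → 6.15.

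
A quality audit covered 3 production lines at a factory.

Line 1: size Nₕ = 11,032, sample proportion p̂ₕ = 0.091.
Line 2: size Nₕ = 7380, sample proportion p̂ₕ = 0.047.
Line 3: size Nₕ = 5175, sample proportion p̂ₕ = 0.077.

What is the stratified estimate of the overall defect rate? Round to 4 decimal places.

Wₕ = Nₕ/N with N = 23587: 0.4677, 0.3129, 0.2194.
p̂_st = 0.4677·0.091 + 0.3129·0.047 + 0.2194·0.077 ≈ 0.074161... → 0.0742.

0.0742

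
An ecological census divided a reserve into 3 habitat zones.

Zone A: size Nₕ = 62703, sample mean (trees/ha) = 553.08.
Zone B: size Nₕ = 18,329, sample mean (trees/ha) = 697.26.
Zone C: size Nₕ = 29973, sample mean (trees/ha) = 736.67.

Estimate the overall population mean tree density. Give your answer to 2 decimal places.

N = 62703 + 18329 + 29973 = 111005.
The stratified mean weights each stratum mean by its population share Nₕ/N.
Σ Nₕx̄ₕ = 62703·553.08 + 18329·697.26 + 29973·736.67 = 34679775.24 + 12780078.54 + 22080209.91 = 69540063.69.
Divide by N: 69540063.69 / 111005 = 626.4588... → 626.46.

626.46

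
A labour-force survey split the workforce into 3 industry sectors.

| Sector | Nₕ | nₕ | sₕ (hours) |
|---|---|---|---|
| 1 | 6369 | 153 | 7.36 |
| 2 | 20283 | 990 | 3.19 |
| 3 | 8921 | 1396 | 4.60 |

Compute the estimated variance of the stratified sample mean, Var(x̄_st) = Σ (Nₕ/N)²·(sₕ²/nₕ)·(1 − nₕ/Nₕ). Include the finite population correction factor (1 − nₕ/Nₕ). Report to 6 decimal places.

N = 35573. Term for each stratum: Wₕ²sₕ²/nₕ·(1−nₕ/Nₕ).
Var(x̄_st) = 0.011076574 + 0.003178609 + 0.000804099 = 0.015059282 → 0.015059.

0.015059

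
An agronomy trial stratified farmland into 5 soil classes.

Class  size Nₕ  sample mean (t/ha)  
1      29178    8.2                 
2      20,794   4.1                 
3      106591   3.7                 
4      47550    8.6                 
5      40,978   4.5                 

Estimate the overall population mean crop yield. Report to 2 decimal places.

x̄_st = (Σ Nₕx̄ₕ) / (Σ Nₕ) = (29178·8.2 + 20794·4.1 + 106591·3.7 + 47550·8.6 + 40978·4.5) / 245091
= 1312232.7 / 245091 = 5.3541... → 5.35.

5.35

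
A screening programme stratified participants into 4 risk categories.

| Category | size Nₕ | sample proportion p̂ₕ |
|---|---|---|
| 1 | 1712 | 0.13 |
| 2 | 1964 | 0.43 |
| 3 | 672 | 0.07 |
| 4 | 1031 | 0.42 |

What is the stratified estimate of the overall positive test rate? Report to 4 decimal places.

N = 1712 + 1964 + 672 + 1031 = 5379.
Overall proportion = Σ (Nₕ/N)·p̂ₕ.
Σ Nₕp̂ₕ = 222.56 + 844.52 + 47.04 + 433.02 = 1547.14.
1547.14 / 5379 = 0.287626... → 0.2876.

0.2876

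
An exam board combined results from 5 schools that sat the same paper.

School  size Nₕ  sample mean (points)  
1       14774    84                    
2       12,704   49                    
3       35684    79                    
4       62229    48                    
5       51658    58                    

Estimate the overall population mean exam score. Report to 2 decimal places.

60.24

N = 177049; weights Wₕ = Nₕ/N = (0.0834, 0.0718, 0.2015, 0.3515, 0.2918).
x̄_st = Σ Wₕ·x̄ₕ = 0.0834·84 + 0.0718·49 + 0.2015·79 + 0.3515·48 + 0.2918·58 ≈ 60.2415...
→ 60.24.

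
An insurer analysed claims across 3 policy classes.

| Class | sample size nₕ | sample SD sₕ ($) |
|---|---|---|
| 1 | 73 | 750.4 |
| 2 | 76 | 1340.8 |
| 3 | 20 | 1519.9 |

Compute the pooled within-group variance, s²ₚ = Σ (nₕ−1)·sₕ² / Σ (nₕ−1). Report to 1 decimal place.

1: (73−1)·750.4² = 72·563100.16 = 40543211.52
2: (76−1)·1340.8² = 75·1797744.64 = 134830848
3: (20−1)·1519.9² = 19·2310096.01 = 43891824.19
Numerator = 219265883.71; denominator = Σ(nₕ−1) = 166.
s²ₚ = 219265883.71/166 = 1320878.818... → 1320878.8.

1320878.8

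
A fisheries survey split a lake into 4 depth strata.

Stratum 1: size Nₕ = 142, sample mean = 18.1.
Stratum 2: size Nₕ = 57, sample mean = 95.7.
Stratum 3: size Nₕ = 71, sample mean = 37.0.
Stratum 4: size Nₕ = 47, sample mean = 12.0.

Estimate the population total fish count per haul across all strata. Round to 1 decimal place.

Population total = Σ Nₕ·x̄ₕ (each stratum's size times its mean).
142·18.1 + 57·95.7 + 71·37.0 + 47·12.0 = 2570.2 + 5454.9 + 2627 + 564 = 11216.1.

11216.1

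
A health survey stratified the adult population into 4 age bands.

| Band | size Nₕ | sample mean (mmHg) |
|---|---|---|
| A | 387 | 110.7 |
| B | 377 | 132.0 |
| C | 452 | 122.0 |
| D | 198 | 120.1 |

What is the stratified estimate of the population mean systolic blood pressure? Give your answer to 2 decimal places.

N = 387 + 377 + 452 + 198 = 1414.
Weight each subgroup mean by Nₕ/N and sum.
Σ Nₕx̄ₕ = 387·110.7 + 377·132.0 + 452·122.0 + 198·120.1 = 42840.9 + 49764 + 55144 + 23779.8 = 171528.7.
Divide by N: 171528.7 / 1414 = 121.3074... → 121.31.

121.31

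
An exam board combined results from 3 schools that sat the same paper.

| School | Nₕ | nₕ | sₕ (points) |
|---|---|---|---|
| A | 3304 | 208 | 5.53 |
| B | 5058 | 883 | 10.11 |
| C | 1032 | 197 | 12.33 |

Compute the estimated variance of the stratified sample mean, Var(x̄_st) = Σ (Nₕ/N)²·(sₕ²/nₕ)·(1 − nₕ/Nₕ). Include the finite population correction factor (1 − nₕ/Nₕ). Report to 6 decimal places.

N = 9394. Term for each stratum: Wₕ²sₕ²/nₕ·(1−nₕ/Nₕ).
Var(x̄_st) = 0.017042245 + 0.027699747 + 0.007535724 = 0.052277716 → 0.052278.

0.052278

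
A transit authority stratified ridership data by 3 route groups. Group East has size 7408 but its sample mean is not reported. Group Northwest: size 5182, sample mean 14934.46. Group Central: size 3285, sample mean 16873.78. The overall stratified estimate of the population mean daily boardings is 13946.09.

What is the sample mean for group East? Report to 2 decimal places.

Σ Nₕx̄ₕ = N·μ, so 7408·x̄_East = 15875·13946.09 − (5182·14934.46 + 3285·16873.78).
= 221394178.75 − 132820739.02 = 88573439.73.
x̄_East = 88573439.73 / 7408 = 11956.4578... → 11956.46.

11956.46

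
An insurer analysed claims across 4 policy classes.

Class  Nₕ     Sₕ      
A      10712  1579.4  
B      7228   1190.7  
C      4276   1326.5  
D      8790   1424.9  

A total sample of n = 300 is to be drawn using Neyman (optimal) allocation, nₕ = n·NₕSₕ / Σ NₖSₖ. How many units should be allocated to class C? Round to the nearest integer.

39

A: NₕSₕ = 10712·1579.4 = 16918532.8
B: NₕSₕ = 7228·1190.7 = 8606379.6
C: NₕSₕ = 4276·1326.5 = 5672114
D: NₕSₕ = 8790·1424.9 = 12524871
Σ NₕSₕ = 43721897.4.
n_C = 300·5672114/43721897.4 = 38.919... → 39.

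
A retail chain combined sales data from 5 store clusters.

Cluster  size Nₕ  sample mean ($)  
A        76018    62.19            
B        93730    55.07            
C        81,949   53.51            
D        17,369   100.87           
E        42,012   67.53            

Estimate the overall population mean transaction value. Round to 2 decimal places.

60.64

N = 76018 + 93730 + 81949 + 17369 + 42012 = 311078.
Weight each subgroup mean by Nₕ/N and sum.
Σ Nₕx̄ₕ = 76018·62.19 + 93730·55.07 + 81949·53.51 + 17369·100.87 + 42012·67.53 = 4727559.42 + 5161711.1 + 4385090.99 + 1752011.03 + 2837070.36 = 18863442.9.
Divide by N: 18863442.9 / 311078 = 60.6389... → 60.64.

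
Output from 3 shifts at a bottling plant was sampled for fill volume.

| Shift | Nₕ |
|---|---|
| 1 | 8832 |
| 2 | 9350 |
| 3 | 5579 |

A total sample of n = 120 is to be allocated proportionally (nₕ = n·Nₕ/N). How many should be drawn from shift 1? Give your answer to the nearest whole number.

45

Share of shift 1 = 8832/23761 = 0.37170.
Allocate 120 × 0.37170 = 44.604... → 45.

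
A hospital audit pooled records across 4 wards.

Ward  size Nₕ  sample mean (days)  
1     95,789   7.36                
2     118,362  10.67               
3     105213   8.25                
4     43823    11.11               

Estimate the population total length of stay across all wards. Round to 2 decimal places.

1: 95789·7.36 = 705007.04
2: 118362·10.67 = 1262922.54
3: 105213·8.25 = 868007.25
4: 43823·11.11 = 486873.53
τ̂ = Σ Nₕx̄ₕ = 3322810.36.

3322810.36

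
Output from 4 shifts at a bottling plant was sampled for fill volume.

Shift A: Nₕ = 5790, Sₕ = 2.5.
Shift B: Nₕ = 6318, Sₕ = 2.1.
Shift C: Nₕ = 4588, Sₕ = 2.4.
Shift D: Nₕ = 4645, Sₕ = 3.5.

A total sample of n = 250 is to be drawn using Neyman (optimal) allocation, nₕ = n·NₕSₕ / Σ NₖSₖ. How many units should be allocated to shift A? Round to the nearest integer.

Σ NₕSₕ = 5790·2.5 + 6318·2.1 + 4588·2.4 + 4645·3.5 = 55011.5.
Share for A: 14475/55011.5 = 0.26313.
n_A = 250 × 0.26313 = 65.782... → 66.

66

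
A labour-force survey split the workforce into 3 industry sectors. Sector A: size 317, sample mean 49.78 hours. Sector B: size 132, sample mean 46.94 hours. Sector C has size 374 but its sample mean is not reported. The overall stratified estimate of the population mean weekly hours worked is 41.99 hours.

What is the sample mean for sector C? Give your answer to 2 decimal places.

Σ Nₕx̄ₕ = N·μ, so 374·x̄_C = 823·41.99 − (317·49.78 + 132·46.94).
= 34557.77 − 21976.34 = 12581.43.
x̄_C = 12581.43 / 374 = 33.6402... → 33.64.

33.64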